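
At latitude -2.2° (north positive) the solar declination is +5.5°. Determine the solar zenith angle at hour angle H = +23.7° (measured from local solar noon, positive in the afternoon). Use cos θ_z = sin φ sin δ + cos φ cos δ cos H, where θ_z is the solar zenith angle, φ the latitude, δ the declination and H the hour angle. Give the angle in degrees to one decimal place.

With φ = -2.2°, δ = 5.5°, H = 23.70°: sin φ sin δ = -0.0037, cos φ cos δ cos H = 0.9108, so cos θ_z = 0.9071.
θ_z = arccos(0.9071) = 24.89°.

24.9°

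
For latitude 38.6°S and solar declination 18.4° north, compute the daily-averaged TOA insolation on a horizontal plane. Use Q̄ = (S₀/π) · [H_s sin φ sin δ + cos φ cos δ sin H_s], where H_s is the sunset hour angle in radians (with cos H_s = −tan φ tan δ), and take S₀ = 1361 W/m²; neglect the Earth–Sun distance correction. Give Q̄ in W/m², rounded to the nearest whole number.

199 W/m²

cos H_s = −tan(-38.6°) · tan(18.4°) = 0.2656, so H_s = arccos(0.2656) = 74.60°. In radians, H_s = 1.3020.
H_s sin φ sin δ = 1.3020 × -0.6239 × 0.3156 = -0.2564.
cos φ cos δ sin H_s = 0.7815 × 0.9489 × 0.9641 = 0.7149.
Q̄ = (1361/π) × (-0.2564 + 0.7149) = 433.22 × 0.4585 = 198.63 W/m².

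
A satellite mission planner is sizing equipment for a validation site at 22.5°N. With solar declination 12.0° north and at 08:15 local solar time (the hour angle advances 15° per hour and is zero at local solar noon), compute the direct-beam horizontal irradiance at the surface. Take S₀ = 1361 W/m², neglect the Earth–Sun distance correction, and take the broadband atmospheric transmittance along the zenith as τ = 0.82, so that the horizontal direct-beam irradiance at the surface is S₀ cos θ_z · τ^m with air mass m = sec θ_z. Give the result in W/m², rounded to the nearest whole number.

Hour angle H = 15° × (8.25 − 12) = -56.25°.
cos θ_z = sin(22.5°) sin(12.0°) + cos(22.5°) cos(12.0°) cos(-56.25°) = 0.0796 + 0.5021 = 0.5817.
Air mass m = 1/cos θ_z = 1/0.5817 = 1.719; τ^m = 0.82^1.719 = 0.7110.
Surface direct beam = 1361 × 0.5817 × 0.7110 = 562.89 W/m².

563 W/m²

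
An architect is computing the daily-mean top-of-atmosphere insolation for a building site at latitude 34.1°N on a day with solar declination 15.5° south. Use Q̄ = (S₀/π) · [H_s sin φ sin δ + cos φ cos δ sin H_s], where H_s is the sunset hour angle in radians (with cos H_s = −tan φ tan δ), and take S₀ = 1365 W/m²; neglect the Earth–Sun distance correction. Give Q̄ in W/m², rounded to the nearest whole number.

The sunset hour angle satisfies cos H_s = −tan φ tan δ = 0.1878, giving H_s = 79.18°. In radians, H_s = 1.3820.
H_s sin φ sin δ = 1.3820 × 0.5606 × -0.2672 = -0.2070.
cos φ cos δ sin H_s = 0.8281 × 0.9636 × 0.9822 = 0.7838.
Q̄ = (1365/π) × (-0.2070 + 0.7838) = 434.49 × 0.5768 = 250.61 W/m².

251 W/m²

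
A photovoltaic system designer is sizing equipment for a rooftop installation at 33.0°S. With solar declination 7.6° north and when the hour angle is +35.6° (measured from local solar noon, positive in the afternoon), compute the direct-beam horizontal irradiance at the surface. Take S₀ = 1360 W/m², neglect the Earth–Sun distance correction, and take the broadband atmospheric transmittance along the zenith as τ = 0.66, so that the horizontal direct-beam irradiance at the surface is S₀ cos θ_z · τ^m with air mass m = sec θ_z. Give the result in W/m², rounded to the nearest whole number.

cos θ_z = sin φ sin δ + cos φ cos δ cos H = (-0.5446)(0.1323) + (0.8387)(0.9912)(0.8131) = 0.6039.
Air mass m = 1/cos θ_z = 1/0.6039 = 1.656; τ^m = 0.66^1.656 = 0.5025.
Surface direct beam = 1360 × 0.6039 × 0.5025 = 412.71 W/m².

413 W/m²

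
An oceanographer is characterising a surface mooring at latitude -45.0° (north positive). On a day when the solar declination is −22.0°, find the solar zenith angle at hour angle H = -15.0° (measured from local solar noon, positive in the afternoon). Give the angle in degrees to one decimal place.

26.1°

cos θ_z = sin(-45.0°) sin(-22.0°) + cos(-45.0°) cos(-22.0°) cos(-15.00°) = 0.2649 + 0.6333 = 0.8982.
θ_z = arccos(0.8982) = 26.08°.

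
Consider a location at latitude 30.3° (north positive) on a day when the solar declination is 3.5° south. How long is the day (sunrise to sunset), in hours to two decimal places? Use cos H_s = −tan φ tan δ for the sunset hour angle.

11.73 hours

−tan φ tan δ = −(0.5844)(-0.0612) = 0.0358; H_s = arccos(0.0358) = 87.95°.
Day length = 2 H_s / 15° h⁻¹ = 175.90° / 15 = 11.727 h.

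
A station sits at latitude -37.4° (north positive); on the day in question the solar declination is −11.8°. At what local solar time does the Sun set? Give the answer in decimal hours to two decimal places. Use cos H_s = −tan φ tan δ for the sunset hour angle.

cos H_s = −tan(-37.4°) · tan(-11.8°) = -0.1597, so H_s = arccos(-0.1597) = 99.19°.
Sunset is at 12 + H_s/15 = 12 + 6.613 = 18.613 h local solar time.

18.61 h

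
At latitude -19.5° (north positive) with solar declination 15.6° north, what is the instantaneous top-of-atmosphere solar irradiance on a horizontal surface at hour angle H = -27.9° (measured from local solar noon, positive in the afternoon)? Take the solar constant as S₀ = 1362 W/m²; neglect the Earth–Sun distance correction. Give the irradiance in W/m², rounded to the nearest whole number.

cos θ_z = sin(-19.5°) sin(15.6°) + cos(-19.5°) cos(15.6°) cos(-27.90°) = -0.0898 + 0.8024 = 0.7126.
Top-of-atmosphere irradiance = S₀ cos θ_z = 1362 × 0.7126 = 970.56 W/m².

971 W/m²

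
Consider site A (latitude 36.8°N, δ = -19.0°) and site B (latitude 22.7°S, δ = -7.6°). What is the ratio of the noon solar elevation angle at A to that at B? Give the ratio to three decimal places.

A: 90° − |36.8 − (-19.0)| = 34.20°.
B: 90° − |-22.7 − (-7.6)| = 74.90°.
Ratio A/B = 34.2000 / 74.9000 = 0.4566.

0.457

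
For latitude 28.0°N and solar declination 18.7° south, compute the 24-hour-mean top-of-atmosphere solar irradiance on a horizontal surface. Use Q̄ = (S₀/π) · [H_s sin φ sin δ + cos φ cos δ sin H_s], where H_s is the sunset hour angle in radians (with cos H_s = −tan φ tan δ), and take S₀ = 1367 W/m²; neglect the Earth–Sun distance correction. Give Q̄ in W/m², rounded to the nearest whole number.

The sunset hour angle satisfies cos H_s = −tan φ tan δ = 0.1800, giving H_s = 79.63°. In radians, H_s = 1.3898.
H_s sin φ sin δ = 1.3898 × 0.4695 × -0.3206 = -0.2092.
cos φ cos δ sin H_s = 0.8829 × 0.9472 × 0.9837 = 0.8227.
Q̄ = (1367/π) × (-0.2092 + 0.8227) = 435.13 × 0.6135 = 266.95 W/m².

267 W/m²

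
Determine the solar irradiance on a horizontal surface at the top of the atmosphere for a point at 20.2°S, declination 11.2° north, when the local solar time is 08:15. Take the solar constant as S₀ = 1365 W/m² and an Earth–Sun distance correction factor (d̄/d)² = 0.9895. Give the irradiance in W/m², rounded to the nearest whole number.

600 W/m²

Hour angle H = 15° × (8.25 − 12) = -56.25°.
cos θ_z = sin(-20.2°) sin(11.2°) + cos(-20.2°) cos(11.2°) cos(-56.25°) = -0.0671 + 0.5115 = 0.4444.
Top-of-atmosphere irradiance = S₀ (d̄/d)² cos θ_z = 1365 × 0.9895 × 0.4444 = 600.24 W/m².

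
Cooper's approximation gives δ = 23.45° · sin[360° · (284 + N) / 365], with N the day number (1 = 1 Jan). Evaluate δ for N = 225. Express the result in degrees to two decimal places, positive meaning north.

+14.43°

360 × (284 + 225) / 365 = 502.027°; sin(502.027°) = 0.6153.
δ = 23.45 × 0.6153 = 14.429° ≈ +14.43°.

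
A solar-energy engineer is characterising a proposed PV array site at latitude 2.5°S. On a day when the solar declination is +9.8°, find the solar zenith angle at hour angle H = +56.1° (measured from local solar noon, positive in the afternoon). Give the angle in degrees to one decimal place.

cos θ_z = sin φ sin δ + cos φ cos δ cos H = (-0.0436)(0.1702) + (0.9990)(0.9854)(0.5577) = 0.5416.
θ_z = arccos(0.5416) = 57.21°.

57.2°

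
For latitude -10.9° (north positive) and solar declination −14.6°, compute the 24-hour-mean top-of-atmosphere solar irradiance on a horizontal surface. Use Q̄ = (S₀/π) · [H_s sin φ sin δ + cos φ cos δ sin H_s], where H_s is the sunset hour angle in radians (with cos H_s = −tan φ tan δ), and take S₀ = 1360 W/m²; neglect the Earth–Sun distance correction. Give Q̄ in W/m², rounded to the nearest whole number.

cos H_s = −tan(-10.9°) · tan(-14.6°) = -0.0502, so H_s = arccos(-0.0502) = 92.88°. In radians, H_s = 1.6211.
H_s sin φ sin δ = 1.6211 × -0.1891 × -0.2521 = 0.0773.
cos φ cos δ sin H_s = 0.9820 × 0.9677 × 0.9987 = 0.9490.
Q̄ = (1360/π) × (0.0773 + 0.9490) = 432.90 × 1.0263 = 444.29 W/m².

444 W/m²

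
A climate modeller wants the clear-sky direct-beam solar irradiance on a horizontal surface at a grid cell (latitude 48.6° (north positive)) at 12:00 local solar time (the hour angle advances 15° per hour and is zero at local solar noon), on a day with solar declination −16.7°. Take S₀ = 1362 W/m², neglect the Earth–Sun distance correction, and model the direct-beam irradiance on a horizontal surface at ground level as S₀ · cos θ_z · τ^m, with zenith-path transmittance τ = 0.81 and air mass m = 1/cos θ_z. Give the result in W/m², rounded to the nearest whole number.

Hour angle H = 15° × (12 − 12) = 0.00°.
cos θ_z = sin φ sin δ + cos φ cos δ cos H = (0.7501)(-0.2874) + (0.6613)(0.9578)(1.0000) = 0.4178.
Air mass m = 1/cos θ_z = 1/0.4178 = 2.393; τ^m = 0.81^2.393 = 0.6040.
Surface direct beam = 1362 × 0.4178 × 0.6040 = 343.70 W/m².

344 W/m²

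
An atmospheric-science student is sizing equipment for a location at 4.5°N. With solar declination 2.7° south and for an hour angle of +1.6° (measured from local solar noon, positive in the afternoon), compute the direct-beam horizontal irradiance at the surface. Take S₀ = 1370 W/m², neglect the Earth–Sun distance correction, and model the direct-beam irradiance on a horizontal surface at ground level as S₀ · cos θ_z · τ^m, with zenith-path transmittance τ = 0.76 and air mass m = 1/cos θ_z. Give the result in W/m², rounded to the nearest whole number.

1030 W/m²

cos θ_z = sin(4.5°) sin(-2.7°) + cos(4.5°) cos(-2.7°) cos(1.60°) = -0.0037 + 0.9954 = 0.9917.
Air mass m = 1/cos θ_z = 1/0.9917 = 1.008; τ^m = 0.76^1.008 = 0.7583.
Surface direct beam = 1370 × 0.9917 × 0.7583 = 1030.25 W/m².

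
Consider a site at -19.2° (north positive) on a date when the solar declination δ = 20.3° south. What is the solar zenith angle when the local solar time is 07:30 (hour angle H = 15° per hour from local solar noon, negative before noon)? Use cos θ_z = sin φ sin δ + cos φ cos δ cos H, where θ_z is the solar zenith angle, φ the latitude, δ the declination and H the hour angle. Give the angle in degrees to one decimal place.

63.1°

Hour angle H = 15° × (7.5 − 12) = -67.50°.
cos θ_z = sin(-19.2°) sin(-20.3°) + cos(-19.2°) cos(-20.3°) cos(-67.50°) = 0.1141 + 0.3390 = 0.4531.
θ_z = arccos(0.4531) = 63.06°.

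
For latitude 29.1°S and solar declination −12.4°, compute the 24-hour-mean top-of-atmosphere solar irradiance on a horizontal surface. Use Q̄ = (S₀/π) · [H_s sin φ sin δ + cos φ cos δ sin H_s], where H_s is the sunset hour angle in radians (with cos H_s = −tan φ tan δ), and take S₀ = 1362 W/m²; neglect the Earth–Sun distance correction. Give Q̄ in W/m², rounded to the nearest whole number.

444 W/m²

cos H_s = −tan(-29.1°) · tan(-12.4°) = -0.1224, so H_s = arccos(-0.1224) = 97.03°. In radians, H_s = 1.6935.
H_s sin φ sin δ = 1.6935 × -0.4863 × -0.2147 = 0.1768.
cos φ cos δ sin H_s = 0.8738 × 0.9767 × 0.9925 = 0.8470.
Q̄ = (1362/π) × (0.1768 + 0.8470) = 433.54 × 1.0238 = 443.86 W/m².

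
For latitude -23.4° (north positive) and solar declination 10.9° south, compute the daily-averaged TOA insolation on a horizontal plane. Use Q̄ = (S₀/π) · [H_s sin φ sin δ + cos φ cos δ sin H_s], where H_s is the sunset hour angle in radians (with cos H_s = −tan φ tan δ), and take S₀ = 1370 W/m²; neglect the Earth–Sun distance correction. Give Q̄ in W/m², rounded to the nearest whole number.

446 W/m²

cos H_s = −tan(-23.4°) · tan(-10.9°) = -0.0833, so H_s = arccos(-0.0833) = 94.78°. In radians, H_s = 1.6542.
H_s sin φ sin δ = 1.6542 × -0.3971 × -0.1891 = 0.1242.
cos φ cos δ sin H_s = 0.9178 × 0.9820 × 0.9965 = 0.8981.
Q̄ = (1370/π) × (0.1242 + 0.8981) = 436.08 × 1.0223 = 445.80 W/m².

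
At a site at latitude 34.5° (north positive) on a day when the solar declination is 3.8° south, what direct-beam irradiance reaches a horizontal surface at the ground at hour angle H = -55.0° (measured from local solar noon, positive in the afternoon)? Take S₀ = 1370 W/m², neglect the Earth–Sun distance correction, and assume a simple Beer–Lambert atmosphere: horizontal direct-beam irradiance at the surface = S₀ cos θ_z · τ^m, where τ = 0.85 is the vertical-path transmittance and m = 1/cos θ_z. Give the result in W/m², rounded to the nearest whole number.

409 W/m²

With φ = 34.5°, δ = -3.8°, H = -55.00°: sin φ sin δ = -0.0375, cos φ cos δ cos H = 0.4717, so cos θ_z = 0.4342.
Air mass m = 1/cos θ_z = 1/0.4342 = 2.303; τ^m = 0.85^2.303 = 0.6878.
Surface direct beam = 1370 × 0.4342 × 0.6878 = 409.14 W/m².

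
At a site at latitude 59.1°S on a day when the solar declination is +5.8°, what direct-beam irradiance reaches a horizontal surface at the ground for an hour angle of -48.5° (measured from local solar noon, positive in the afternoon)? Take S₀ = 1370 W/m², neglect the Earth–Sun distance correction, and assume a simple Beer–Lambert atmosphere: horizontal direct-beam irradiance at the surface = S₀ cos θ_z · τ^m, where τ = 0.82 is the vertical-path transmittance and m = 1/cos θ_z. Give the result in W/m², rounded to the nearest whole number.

157 W/m²

cos θ_z = sin(-59.1°) sin(5.8°) + cos(-59.1°) cos(5.8°) cos(-48.50°) = -0.0867 + 0.3385 = 0.2518.
Air mass m = 1/cos θ_z = 1/0.2518 = 3.971; τ^m = 0.82^3.971 = 0.4547.
Surface direct beam = 1370 × 0.2518 × 0.4547 = 156.86 W/m².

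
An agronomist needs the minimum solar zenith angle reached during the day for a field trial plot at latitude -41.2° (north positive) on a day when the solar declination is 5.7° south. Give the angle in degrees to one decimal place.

35.5°

At local solar noon the hour angle is zero, so the zenith angle is |φ − δ| = |-41.2° − (-5.7°)| = 35.5°.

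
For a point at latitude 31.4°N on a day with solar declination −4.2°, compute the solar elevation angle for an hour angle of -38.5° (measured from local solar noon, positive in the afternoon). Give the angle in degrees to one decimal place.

38.9°

With φ = 31.4°, δ = -4.2°, H = -38.50°: sin φ sin δ = -0.0382, cos φ cos δ cos H = 0.6662, so cos θ_z = 0.6280.
θ_z = arccos(0.6280) = 51.10°, so the elevation is 90° − 51.10° = 38.90°.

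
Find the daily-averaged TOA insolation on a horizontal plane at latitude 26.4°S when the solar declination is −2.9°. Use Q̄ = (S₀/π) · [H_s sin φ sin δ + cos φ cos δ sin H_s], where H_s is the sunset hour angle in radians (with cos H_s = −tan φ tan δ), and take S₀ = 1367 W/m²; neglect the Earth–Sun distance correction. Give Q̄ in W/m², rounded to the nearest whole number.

cos H_s = −tan(-26.4°) · tan(-2.9°) = -0.0251, so H_s = arccos(-0.0251) = 91.44°. In radians, H_s = 1.5959.
H_s sin φ sin δ = 1.5959 × -0.4446 × -0.0506 = 0.0359.
cos φ cos δ sin H_s = 0.8957 × 0.9987 × 0.9997 = 0.8943.
Q̄ = (1367/π) × (0.0359 + 0.8943) = 435.13 × 0.9302 = 404.76 W/m².

405 W/m²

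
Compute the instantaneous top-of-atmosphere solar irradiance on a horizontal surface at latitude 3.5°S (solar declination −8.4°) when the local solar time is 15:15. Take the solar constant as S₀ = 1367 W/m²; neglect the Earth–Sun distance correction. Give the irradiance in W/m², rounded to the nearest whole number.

Hour angle H = 15° × (15.25 − 12) = 48.75°.
With φ = -3.5°, δ = -8.4°, H = 48.75°: sin φ sin δ = 0.0089, cos φ cos δ cos H = 0.6511, so cos θ_z = 0.6600.
Top-of-atmosphere irradiance = S₀ cos θ_z = 1367 × 0.6600 = 902.22 W/m².

902 W/m²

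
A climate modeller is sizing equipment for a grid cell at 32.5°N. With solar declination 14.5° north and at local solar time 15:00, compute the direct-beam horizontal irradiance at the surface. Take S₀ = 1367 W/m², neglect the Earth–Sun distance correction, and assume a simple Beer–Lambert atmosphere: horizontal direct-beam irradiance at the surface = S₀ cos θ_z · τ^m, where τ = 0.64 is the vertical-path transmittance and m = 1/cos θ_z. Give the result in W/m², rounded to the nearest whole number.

Hour angle H = 15° × (15 − 12) = 45.00°.
cos θ_z = sin φ sin δ + cos φ cos δ cos H = (0.5373)(0.2504) + (0.8434)(0.9681)(0.7071) = 0.7119.
Air mass m = 1/cos θ_z = 1/0.7119 = 1.405; τ^m = 0.64^1.405 = 0.5342.
Surface direct beam = 1367 × 0.7119 × 0.5342 = 519.87 W/m².

520 W/m²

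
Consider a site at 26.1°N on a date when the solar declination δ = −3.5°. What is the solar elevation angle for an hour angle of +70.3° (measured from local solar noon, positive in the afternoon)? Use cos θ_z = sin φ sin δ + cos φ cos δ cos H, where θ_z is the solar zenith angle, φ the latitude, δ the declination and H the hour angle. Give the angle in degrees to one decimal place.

16.0°

With φ = 26.1°, δ = -3.5°, H = 70.30°: sin φ sin δ = -0.0269, cos φ cos δ cos H = 0.3022, so cos θ_z = 0.2753.
θ_z = arccos(0.2753) = 74.02°, so the elevation is 90° − 74.02° = 15.98°.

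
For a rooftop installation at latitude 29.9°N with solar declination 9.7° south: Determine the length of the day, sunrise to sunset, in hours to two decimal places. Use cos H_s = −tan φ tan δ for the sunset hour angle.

11.25 hours

The sunset hour angle satisfies cos H_s = −tan φ tan δ = 0.0983, giving H_s = 84.36°.
Day length = 2 H_s / 15° h⁻¹ = 168.72° / 15 = 11.248 h.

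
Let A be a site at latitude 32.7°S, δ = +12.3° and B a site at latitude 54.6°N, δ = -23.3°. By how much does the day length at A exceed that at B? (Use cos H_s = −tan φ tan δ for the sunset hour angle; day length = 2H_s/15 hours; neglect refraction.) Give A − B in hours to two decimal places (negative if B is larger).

+3.90 h

A: H_s = arccos(−tan -32.7° · tan 12.3°) = 81.95°, so 2H_s/15 = 10.9267 h.
B: H_s = arccos(−tan 54.6° · tan -23.3°) = 52.70°, so 2H_s/15 = 7.0267 h.
A − B = 10.9267 − 7.0267 = 3.9000 h.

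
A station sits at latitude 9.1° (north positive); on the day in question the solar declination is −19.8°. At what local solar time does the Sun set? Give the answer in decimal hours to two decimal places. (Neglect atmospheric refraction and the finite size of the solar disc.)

17.78 h

The sunset hour angle satisfies cos H_s = −tan φ tan δ = 0.0577, giving H_s = 86.69°.
Sunset is at 12 + H_s/15 = 12 + 5.779 = 17.779 h local solar time.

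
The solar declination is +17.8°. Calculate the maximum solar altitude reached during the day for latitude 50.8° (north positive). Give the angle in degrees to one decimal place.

57.0°

At local solar noon the hour angle is zero, so the elevation is 90° − |φ − δ| = 90° − |50.8° − (17.8°)| = 90° − 33.0° = 57.0°.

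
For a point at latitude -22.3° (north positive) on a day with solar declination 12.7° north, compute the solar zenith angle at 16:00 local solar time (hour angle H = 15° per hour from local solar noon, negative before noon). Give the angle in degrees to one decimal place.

68.4°

Hour angle H = 15° × (16 − 12) = 60.00°.
cos θ_z = sin(-22.3°) sin(12.7°) + cos(-22.3°) cos(12.7°) cos(60.00°) = -0.0834 + 0.4513 = 0.3679.
θ_z = arccos(0.3679) = 68.41°.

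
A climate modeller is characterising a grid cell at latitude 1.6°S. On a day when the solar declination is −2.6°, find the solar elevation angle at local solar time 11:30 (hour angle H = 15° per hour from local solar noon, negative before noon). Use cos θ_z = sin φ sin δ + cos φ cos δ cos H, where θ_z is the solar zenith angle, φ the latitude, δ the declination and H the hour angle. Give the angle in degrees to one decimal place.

82.4°

Hour angle H = 15° × (11.5 − 12) = -7.50°.
cos θ_z = sin(-1.6°) sin(-2.6°) + cos(-1.6°) cos(-2.6°) cos(-7.50°) = 0.0013 + 0.9900 = 0.9913.
θ_z = arccos(0.9913) = 7.56°, so the elevation is 90° − 7.56° = 82.44°.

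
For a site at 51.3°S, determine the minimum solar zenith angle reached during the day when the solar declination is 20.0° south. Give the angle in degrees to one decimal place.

At local solar noon the hour angle is zero, so the zenith angle is |φ − δ| = |-51.3° − (-20.0°)| = 31.3°.

31.3°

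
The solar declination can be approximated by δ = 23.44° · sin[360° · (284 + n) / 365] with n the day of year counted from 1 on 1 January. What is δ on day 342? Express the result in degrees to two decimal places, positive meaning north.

-22.88°

360 × (284 + 342) / 365 = 617.425°; sin(617.425°) = -0.9760.
δ = 23.44 × -0.9760 = -22.877° ≈ -22.88°.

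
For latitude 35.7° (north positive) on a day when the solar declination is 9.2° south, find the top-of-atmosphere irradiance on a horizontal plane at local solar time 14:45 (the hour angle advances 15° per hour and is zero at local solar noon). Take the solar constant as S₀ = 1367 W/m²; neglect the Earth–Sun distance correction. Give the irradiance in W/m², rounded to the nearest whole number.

Hour angle H = 15° × (14.75 − 12) = 41.25°.
With φ = 35.7°, δ = -9.2°, H = 41.25°: sin φ sin δ = -0.0933, cos φ cos δ cos H = 0.6027, so cos θ_z = 0.5094.
Top-of-atmosphere irradiance = S₀ cos θ_z = 1367 × 0.5094 = 696.35 W/m².

696 W/m²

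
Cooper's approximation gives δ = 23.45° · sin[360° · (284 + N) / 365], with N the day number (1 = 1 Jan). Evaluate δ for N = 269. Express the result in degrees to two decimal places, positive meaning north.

360 × (284 + 269) / 365 = 545.425°; sin(545.425°) = -0.0945.
δ = 23.45 × -0.0945 = -2.216° ≈ -2.22°.

-2.22°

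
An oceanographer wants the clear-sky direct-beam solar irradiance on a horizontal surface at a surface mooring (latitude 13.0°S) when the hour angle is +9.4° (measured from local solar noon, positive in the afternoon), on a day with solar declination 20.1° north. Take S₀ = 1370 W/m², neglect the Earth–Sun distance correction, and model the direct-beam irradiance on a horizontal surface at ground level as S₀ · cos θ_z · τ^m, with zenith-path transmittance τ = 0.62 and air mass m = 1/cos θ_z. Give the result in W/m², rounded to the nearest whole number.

cos θ_z = sin φ sin δ + cos φ cos δ cos H = (-0.2250)(0.3437) + (0.9744)(0.9391)(0.9866) = 0.8255.
Air mass m = 1/cos θ_z = 1/0.8255 = 1.211; τ^m = 0.62^1.211 = 0.5605.
Surface direct beam = 1370 × 0.8255 × 0.5605 = 633.89 W/m².

634 W/m²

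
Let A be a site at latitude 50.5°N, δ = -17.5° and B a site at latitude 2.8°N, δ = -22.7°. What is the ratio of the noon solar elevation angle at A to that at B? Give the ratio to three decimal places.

A: 90° − |50.5 − (-17.5)| = 22.00°.
B: 90° − |2.8 − (-22.7)| = 64.50°.
Ratio A/B = 22.0000 / 64.5000 = 0.3411.

0.341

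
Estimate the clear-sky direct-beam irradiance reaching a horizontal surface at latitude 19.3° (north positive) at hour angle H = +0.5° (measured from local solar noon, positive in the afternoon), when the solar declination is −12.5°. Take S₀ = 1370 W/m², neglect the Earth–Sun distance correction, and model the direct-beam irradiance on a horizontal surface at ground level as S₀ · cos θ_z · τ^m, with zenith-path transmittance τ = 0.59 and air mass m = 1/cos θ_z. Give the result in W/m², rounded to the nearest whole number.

626 W/m²

With φ = 19.3°, δ = -12.5°, H = 0.50°: sin φ sin δ = -0.0715, cos φ cos δ cos H = 0.9214, so cos θ_z = 0.8499.
Air mass m = 1/cos θ_z = 1/0.8499 = 1.177; τ^m = 0.59^1.177 = 0.5374.
Surface direct beam = 1370 × 0.8499 × 0.5374 = 625.73 W/m².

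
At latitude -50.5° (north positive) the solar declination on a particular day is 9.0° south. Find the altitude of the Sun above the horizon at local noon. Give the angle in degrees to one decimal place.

At local solar noon the hour angle is zero, so the elevation is 90° − |φ − δ| = 90° − |-50.5° − (-9.0°)| = 90° − 41.5° = 48.5°.

48.5°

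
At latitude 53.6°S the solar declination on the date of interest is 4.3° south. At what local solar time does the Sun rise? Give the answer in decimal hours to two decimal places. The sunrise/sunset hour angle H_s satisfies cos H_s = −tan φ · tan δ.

5.61 h

The sunset hour angle satisfies cos H_s = −tan φ tan δ = -0.1020, giving H_s = 95.85°.
Sunrise is at 12 − H_s/15 = 12 − 6.390 = 5.610 h local solar time.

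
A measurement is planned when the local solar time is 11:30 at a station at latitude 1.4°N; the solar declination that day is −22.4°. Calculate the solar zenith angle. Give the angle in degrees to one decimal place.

24.9°

Hour angle H = 15° × (11.5 − 12) = -7.50°.
cos θ_z = sin(1.4°) sin(-22.4°) + cos(1.4°) cos(-22.4°) cos(-7.50°) = -0.0093 + 0.9164 = 0.9071.
θ_z = arccos(0.9071) = 24.89°.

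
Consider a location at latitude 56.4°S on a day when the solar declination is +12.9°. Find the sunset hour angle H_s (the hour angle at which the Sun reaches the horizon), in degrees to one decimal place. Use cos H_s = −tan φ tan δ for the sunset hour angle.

−tan φ tan δ = −(-1.5051)(0.2290) = 0.3447; H_s = arccos(0.3447) = 69.84°.

69.8°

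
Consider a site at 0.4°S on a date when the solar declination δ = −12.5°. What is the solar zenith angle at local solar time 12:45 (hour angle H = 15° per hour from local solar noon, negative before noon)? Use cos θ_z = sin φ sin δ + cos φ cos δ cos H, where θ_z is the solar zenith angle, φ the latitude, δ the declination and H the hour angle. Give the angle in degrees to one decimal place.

Hour angle H = 15° × (12.75 − 12) = 11.25°.
With φ = -0.4°, δ = -12.5°, H = 11.25°: sin φ sin δ = 0.0015, cos φ cos δ cos H = 0.9575, so cos θ_z = 0.9590.
θ_z = arccos(0.9590) = 16.46°.

16.5°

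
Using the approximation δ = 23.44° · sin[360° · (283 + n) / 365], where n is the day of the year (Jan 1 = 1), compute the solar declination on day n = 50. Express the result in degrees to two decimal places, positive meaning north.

-12.27°

360 × (283 + 50) / 365 = 328.438°; sin(328.438°) = -0.5234.
δ = 23.44 × -0.5234 = -12.268° ≈ -12.27°.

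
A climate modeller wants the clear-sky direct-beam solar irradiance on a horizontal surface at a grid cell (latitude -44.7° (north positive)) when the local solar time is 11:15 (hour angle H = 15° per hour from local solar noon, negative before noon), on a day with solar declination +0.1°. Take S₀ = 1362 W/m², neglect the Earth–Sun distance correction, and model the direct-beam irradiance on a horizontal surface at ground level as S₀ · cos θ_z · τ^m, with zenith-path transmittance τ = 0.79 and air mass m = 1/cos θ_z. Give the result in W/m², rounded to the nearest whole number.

Hour angle H = 15° × (11.25 − 12) = -11.25°.
cos θ_z = sin φ sin δ + cos φ cos δ cos H = (-0.7034)(0.0017) + (0.7108)(1.0000)(0.9808) = 0.6960.
Air mass m = 1/cos θ_z = 1/0.6960 = 1.437; τ^m = 0.79^1.437 = 0.7127.
Surface direct beam = 1362 × 0.6960 × 0.7127 = 675.61 W/m².

676 W/m²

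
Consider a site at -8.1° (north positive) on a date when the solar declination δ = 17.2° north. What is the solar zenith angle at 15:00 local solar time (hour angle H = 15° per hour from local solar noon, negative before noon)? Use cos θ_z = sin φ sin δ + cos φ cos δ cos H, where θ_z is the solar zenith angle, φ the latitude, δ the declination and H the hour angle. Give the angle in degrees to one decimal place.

51.2°

Hour angle H = 15° × (15 − 12) = 45.00°.
cos θ_z = sin φ sin δ + cos φ cos δ cos H = (-0.1409)(0.2957) + (0.9900)(0.9553)(0.7071) = 0.6271.
θ_z = arccos(0.6271) = 51.16°.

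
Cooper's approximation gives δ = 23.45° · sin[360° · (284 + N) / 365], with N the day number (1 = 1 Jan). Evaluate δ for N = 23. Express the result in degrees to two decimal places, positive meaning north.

360 × (284 + 23) / 365 = 302.795°; sin(302.795°) = -0.8406.
δ = 23.45 × -0.8406 = -19.712° ≈ -19.71°.

-19.71°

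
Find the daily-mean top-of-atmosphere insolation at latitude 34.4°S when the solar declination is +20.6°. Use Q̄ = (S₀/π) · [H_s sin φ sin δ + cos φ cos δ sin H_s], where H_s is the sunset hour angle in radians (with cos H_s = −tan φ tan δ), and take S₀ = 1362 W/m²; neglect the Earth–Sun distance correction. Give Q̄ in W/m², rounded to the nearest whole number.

−tan φ tan δ = −(-0.6847)(0.3759) = 0.2574; H_s = arccos(0.2574) = 75.08°. In radians, H_s = 1.3104.
H_s sin φ sin δ = 1.3104 × -0.5650 × 0.3518 = -0.2605.
cos φ cos δ sin H_s = 0.8251 × 0.9361 × 0.9663 = 0.7463.
Q̄ = (1362/π) × (-0.2605 + 0.7463) = 433.54 × 0.4858 = 210.61 W/m².

211 W/m²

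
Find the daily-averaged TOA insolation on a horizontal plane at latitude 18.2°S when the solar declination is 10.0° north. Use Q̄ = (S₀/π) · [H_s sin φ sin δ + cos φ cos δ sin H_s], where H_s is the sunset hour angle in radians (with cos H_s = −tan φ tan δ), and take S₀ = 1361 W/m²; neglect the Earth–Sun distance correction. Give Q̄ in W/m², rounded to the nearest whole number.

369 W/m²

The sunset hour angle satisfies cos H_s = −tan φ tan δ = 0.0580, giving H_s = 86.67°. In radians, H_s = 1.5127.
H_s sin φ sin δ = 1.5127 × -0.3123 × 0.1736 = -0.0820.
cos φ cos δ sin H_s = 0.9500 × 0.9848 × 0.9983 = 0.9340.
Q̄ = (1361/π) × (-0.0820 + 0.9340) = 433.22 × 0.8520 = 369.10 W/m².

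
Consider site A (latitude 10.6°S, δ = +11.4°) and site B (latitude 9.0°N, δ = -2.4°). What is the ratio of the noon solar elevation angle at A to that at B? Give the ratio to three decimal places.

0.865

A: 90° − |-10.6 − (11.4)| = 68.00°.
B: 90° − |9.0 − (-2.4)| = 78.60°.
Ratio A/B = 68.0000 / 78.6000 = 0.8651.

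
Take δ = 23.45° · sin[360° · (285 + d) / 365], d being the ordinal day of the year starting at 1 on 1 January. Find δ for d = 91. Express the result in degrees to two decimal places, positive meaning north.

360 × (285 + 91) / 365 = 370.849°; sin(370.849°) = 0.1882.
δ = 23.45 × 0.1882 = 4.413° ≈ +4.41°.

+4.41°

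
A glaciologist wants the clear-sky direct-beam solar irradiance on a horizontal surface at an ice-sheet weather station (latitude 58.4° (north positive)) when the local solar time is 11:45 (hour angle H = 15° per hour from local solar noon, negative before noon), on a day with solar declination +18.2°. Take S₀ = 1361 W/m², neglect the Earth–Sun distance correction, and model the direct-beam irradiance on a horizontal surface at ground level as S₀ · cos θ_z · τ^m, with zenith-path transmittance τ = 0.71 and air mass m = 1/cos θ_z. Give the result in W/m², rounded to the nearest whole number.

663 W/m²

Hour angle H = 15° × (11.75 − 12) = -3.75°.
cos θ_z = sin φ sin δ + cos φ cos δ cos H = (0.8517)(0.3123) + (0.5240)(0.9500)(0.9979) = 0.7627.
Air mass m = 1/cos θ_z = 1/0.7627 = 1.311; τ^m = 0.71^1.311 = 0.6383.
Surface direct beam = 1361 × 0.7627 × 0.6383 = 662.58 W/m².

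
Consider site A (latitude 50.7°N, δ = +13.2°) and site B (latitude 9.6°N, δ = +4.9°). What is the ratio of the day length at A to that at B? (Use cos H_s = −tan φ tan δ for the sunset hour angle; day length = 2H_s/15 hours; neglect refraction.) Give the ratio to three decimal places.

1.174

A: H_s = arccos(−tan 50.7° · tan 13.2°) = 106.65°, so 2H_s/15 = 14.2200 h.
B: H_s = arccos(−tan 9.6° · tan 4.9°) = 90.83°, so 2H_s/15 = 12.1107 h.
Ratio A/B = 14.2200 / 12.1107 = 1.1742.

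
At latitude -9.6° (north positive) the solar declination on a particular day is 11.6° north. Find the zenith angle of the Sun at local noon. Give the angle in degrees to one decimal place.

21.2°

At local solar noon the hour angle is zero, so the zenith angle is |φ − δ| = |-9.6° − (11.6°)| = 21.2°.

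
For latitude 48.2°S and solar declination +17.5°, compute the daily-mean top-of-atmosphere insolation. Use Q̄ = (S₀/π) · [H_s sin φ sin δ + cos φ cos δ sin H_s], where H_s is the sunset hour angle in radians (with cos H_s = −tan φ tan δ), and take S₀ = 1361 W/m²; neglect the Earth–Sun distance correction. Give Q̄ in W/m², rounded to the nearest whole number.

140 W/m²

The sunset hour angle satisfies cos H_s = −tan φ tan δ = 0.3526, giving H_s = 69.35°. In radians, H_s = 1.2104.
H_s sin φ sin δ = 1.2104 × -0.7455 × 0.3007 = -0.2713.
cos φ cos δ sin H_s = 0.6665 × 0.9537 × 0.9358 = 0.5948.
Q̄ = (1361/π) × (-0.2713 + 0.5948) = 433.22 × 0.3235 = 140.15 W/m².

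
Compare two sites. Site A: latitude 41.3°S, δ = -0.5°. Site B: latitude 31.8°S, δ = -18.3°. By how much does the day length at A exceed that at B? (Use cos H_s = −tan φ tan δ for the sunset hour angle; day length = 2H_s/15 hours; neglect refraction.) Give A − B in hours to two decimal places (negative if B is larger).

A: H_s = arccos(−tan -41.3° · tan -0.5°) = 90.44°, so 2H_s/15 = 12.0587 h.
B: H_s = arccos(−tan -31.8° · tan -18.3°) = 101.83°, so 2H_s/15 = 13.5773 h.
A − B = 12.0587 − 13.5773 = -1.5186 h.

-1.52 h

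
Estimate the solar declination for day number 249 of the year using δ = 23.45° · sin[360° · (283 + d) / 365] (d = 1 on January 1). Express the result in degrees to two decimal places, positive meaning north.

+6.18°

360 × (283 + 249) / 365 = 524.712°; sin(524.712°) = 0.2637.
δ = 23.45 × 0.2637 = 6.184° ≈ +6.18°.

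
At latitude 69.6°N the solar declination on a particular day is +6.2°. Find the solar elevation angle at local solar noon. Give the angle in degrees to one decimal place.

26.6°

At local solar noon the hour angle is zero, so the elevation is 90° − |φ − δ| = 90° − |69.6° − (6.2°)| = 90° − 63.4° = 26.6°.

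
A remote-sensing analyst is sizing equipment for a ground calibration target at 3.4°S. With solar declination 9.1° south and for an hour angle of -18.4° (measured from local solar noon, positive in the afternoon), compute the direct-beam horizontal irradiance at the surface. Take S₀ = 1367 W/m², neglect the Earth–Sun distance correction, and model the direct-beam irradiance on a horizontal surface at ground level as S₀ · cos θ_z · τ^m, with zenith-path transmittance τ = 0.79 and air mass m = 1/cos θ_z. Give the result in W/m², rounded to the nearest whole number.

cos θ_z = sin(-3.4°) sin(-9.1°) + cos(-3.4°) cos(-9.1°) cos(-18.40°) = 0.0094 + 0.9353 = 0.9447.
Air mass m = 1/cos θ_z = 1/0.9447 = 1.059; τ^m = 0.79^1.059 = 0.7791.
Surface direct beam = 1367 × 0.9447 × 0.7791 = 1006.13 W/m².

1006 W/m²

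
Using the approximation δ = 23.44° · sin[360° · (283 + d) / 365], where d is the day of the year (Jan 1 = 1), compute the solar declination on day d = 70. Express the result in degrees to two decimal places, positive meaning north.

-4.81°

360 × (283 + 70) / 365 = 348.164°; sin(348.164°) = -0.2051.
δ = 23.44 × -0.2051 = -4.808° ≈ -4.81°.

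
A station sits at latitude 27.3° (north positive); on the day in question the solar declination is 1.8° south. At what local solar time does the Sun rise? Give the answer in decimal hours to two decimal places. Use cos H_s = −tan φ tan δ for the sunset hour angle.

6.06 h

cos H_s = −tan(27.3°) · tan(-1.8°) = 0.0162, so H_s = arccos(0.0162) = 89.07°.
Sunrise is at 12 − H_s/15 = 12 − 5.938 = 6.062 h local solar time.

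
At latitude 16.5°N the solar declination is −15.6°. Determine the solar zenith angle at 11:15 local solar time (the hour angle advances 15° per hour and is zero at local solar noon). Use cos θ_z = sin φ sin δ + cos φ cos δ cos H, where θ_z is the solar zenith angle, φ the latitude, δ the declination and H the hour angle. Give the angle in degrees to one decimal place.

Hour angle H = 15° × (11.25 − 12) = -11.25°.
cos θ_z = sin φ sin δ + cos φ cos δ cos H = (0.2840)(-0.2689) + (0.9588)(0.9632)(0.9808) = 0.8294.
θ_z = arccos(0.8294) = 33.96°.

34.0°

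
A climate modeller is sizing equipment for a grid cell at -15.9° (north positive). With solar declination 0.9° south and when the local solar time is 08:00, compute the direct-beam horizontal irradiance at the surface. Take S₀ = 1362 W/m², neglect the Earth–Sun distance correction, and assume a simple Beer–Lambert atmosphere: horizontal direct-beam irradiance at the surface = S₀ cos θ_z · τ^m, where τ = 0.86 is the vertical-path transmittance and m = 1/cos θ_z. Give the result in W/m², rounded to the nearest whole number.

Hour angle H = 15° × (8 − 12) = -60.00°.
With φ = -15.9°, δ = -0.9°, H = -60.00°: sin φ sin δ = 0.0043, cos φ cos δ cos H = 0.4808, so cos θ_z = 0.4851.
Air mass m = 1/cos θ_z = 1/0.4851 = 2.061; τ^m = 0.86^2.061 = 0.7328.
Surface direct beam = 1362 × 0.4851 × 0.7328 = 484.17 W/m².

484 W/m²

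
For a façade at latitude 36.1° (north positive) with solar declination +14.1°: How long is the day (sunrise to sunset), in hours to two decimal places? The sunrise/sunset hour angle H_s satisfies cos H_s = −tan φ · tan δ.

13.41 hours

cos H_s = −tan(36.1°) · tan(14.1°) = -0.1832, so H_s = arccos(-0.1832) = 100.56°.
Day length = 2 H_s / 15° h⁻¹ = 201.12° / 15 = 13.408 h.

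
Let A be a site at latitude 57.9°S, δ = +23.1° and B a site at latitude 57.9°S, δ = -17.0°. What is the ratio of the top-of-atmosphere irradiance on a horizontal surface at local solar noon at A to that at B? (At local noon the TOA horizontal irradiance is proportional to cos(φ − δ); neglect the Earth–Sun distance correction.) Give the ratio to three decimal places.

0.207

A: cos θ_z = cos(-57.9° − (23.1°)) = 0.1564.
B: cos θ_z = cos(-57.9° − (-17.0°)) = 0.7559.
Ratio A/B = 0.1564 / 0.7559 = 0.2069.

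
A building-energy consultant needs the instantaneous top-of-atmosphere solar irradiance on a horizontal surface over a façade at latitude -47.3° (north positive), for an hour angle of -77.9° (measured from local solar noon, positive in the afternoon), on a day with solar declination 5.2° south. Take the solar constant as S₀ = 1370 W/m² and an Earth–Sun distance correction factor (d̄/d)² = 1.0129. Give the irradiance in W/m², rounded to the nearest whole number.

cos θ_z = sin(-47.3°) sin(-5.2°) + cos(-47.3°) cos(-5.2°) cos(-77.90°) = 0.0666 + 0.1416 = 0.2082.
Top-of-atmosphere irradiance = S₀ (d̄/d)² cos θ_z = 1370 × 1.0129 × 0.2082 = 288.91 W/m².

289 W/m²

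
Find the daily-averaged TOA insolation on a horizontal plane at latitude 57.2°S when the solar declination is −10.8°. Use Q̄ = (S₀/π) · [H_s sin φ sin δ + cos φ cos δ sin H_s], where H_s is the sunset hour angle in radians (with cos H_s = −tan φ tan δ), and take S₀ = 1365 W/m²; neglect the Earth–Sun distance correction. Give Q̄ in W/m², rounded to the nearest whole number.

349 W/m²

The sunset hour angle satisfies cos H_s = −tan φ tan δ = -0.2960, giving H_s = 107.22°. In radians, H_s = 1.8713.
H_s sin φ sin δ = 1.8713 × -0.8406 × -0.1874 = 0.2948.
cos φ cos δ sin H_s = 0.5417 × 0.9823 × 0.9552 = 0.5083.
Q̄ = (1365/π) × (0.2948 + 0.5083) = 434.49 × 0.8031 = 348.94 W/m².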